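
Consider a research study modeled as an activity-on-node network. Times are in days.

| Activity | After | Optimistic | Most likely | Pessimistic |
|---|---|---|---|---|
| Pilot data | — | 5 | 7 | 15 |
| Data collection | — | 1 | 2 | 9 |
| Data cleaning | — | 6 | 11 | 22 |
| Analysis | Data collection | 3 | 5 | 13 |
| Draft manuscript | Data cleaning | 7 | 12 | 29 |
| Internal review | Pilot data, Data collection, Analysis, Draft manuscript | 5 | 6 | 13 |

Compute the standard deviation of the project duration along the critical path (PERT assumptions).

4.73 days

te_Pilot data = (5 + 4·7 + 15)/6 = 48/6 = 8; σ²_Pilot data = ((15−5)/6)² = 2.778
te_Data collection = (1 + 4·2 + 9)/6 = 18/6 = 3; σ²_Data collection = ((9−1)/6)² = 1.778
te_Data cleaning = (6 + 4·11 + 22)/6 = 72/6 = 12; σ²_Data cleaning = ((22−6)/6)² = 7.111
te_Analysis = (3 + 4·5 + 13)/6 = 36/6 = 6; σ²_Analysis = ((13−3)/6)² = 2.778
te_Draft manuscript = (7 + 4·12 + 29)/6 = 84/6 = 14; σ²_Draft manuscript = ((29−7)/6)² = 13.444
te_Internal review = (5 + 4·6 + 13)/6 = 42/6 = 7; σ²_Internal review = ((13−5)/6)² = 1.778

Forward pass:
ES_Pilot data = 0; EF_Pilot data = 8
ES_Data collection = 0; EF_Data collection = 3
ES_Data cleaning = 0; EF_Data cleaning = 12
ES_Analysis = 3; EF_Analysis = 3+6 = 9
ES_Draft manuscript = 12; EF_Draft manuscript = 12+14 = 26
ES_Internal review = max(EF_Pilot data=8, EF_Data collection=3, EF_Analysis=9, EF_Draft manuscript=26) = 26; EF_Internal review = 26+7 = 33
Expected project duration μ = 33 days. Critical path: Data cleaning → Draft manuscript → Internal review.

Variance along critical path = 7.111 + 13.444 + 1.778 = 22.333
σ = √22.333 = 4.726 days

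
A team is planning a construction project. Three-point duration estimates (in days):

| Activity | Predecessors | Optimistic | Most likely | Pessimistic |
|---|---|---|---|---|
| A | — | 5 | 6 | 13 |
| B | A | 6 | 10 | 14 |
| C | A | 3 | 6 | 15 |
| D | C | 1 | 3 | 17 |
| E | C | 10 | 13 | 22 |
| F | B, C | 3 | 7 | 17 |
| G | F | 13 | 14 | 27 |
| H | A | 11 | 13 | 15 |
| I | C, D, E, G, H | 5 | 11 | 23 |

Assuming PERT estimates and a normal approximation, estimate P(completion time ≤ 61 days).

0.951

te_A = (5 + 4·6 + 13)/6 = 42/6 = 7; σ²_A = ((13−5)/6)² = 1.778
te_B = (6 + 4·10 + 14)/6 = 60/6 = 10; σ²_B = ((14−6)/6)² = 1.778
te_C = (3 + 4·6 + 15)/6 = 42/6 = 7; σ²_C = ((15−3)/6)² = 4.000
te_D = (1 + 4·3 + 17)/6 = 30/6 = 5; σ²_D = ((17−1)/6)² = 7.111
te_E = (10 + 4·13 + 22)/6 = 84/6 = 14; σ²_E = ((22−10)/6)² = 4.000
te_F = (3 + 4·7 + 17)/6 = 48/6 = 8; σ²_F = ((17−3)/6)² = 5.444
te_G = (13 + 4·14 + 27)/6 = 96/6 = 16; σ²_G = ((27−13)/6)² = 5.444
te_H = (11 + 4·13 + 15)/6 = 78/6 = 13; σ²_H = ((15−11)/6)² = 0.444
te_I = (5 + 4·11 + 23)/6 = 72/6 = 12; σ²_I = ((23−5)/6)² = 9.000

Forward pass:
ES_A = 0; EF_A = 7
ES_B = 7; EF_B = 7+10 = 17
ES_C = 7; EF_C = 7+7 = 14
ES_D = 14; EF_D = 14+5 = 19
ES_E = 14; EF_E = 14+14 = 28
ES_F = max(EF_B=17, EF_C=14) = 17; EF_F = 17+8 = 25
ES_G = 25; EF_G = 25+16 = 41
ES_H = 7; EF_H = 7+13 = 20
ES_I = max(EF_C=14, EF_D=19, EF_E=28, EF_G=41, EF_H=20) = 41; EF_I = 41+12 = 53
Expected project duration μ = 53 days. Critical path: A → B → F → G → I.

Variance along critical path = 1.778 + 1.778 + 5.444 + 5.444 + 9.000 = 23.444; σ = √23.444 = 4.842 days.
Z = (61 − 53) / 4.842 = 1.652
P(T ≤ 61) = Φ(1.652) ≈ 0.951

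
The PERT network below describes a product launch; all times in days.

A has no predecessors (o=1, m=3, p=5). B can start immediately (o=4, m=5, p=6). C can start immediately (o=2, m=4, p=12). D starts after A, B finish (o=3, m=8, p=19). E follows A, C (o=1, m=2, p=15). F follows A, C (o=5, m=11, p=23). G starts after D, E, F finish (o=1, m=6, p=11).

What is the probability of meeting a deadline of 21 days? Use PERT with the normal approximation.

te_A = (1 + 4·3 + 5)/6 = 18/6 = 3; σ²_A = ((5−1)/6)² = 0.444
te_B = (4 + 4·5 + 6)/6 = 30/6 = 5; σ²_B = ((6−4)/6)² = 0.111
te_C = (2 + 4·4 + 12)/6 = 30/6 = 5; σ²_C = ((12−2)/6)² = 2.778
te_D = (3 + 4·8 + 19)/6 = 54/6 = 9; σ²_D = ((19−3)/6)² = 7.111
te_E = (1 + 4·2 + 15)/6 = 24/6 = 4; σ²_E = ((15−1)/6)² = 5.444
te_F = (5 + 4·11 + 23)/6 = 72/6 = 12; σ²_F = ((23−5)/6)² = 9.000
te_G = (1 + 4·6 + 11)/6 = 36/6 = 6; σ²_G = ((11−1)/6)² = 2.778

Forward pass:
ES_A = 0; EF_A = 3
ES_B = 0; EF_B = 5
ES_C = 0; EF_C = 5
ES_D = max(EF_A=3, EF_B=5) = 5; EF_D = 5+9 = 14
ES_E = max(EF_A=3, EF_C=5) = 5; EF_E = 5+4 = 9
ES_F = max(EF_A=3, EF_C=5) = 5; EF_F = 5+12 = 17
ES_G = max(EF_D=14, EF_E=9, EF_F=17) = 17; EF_G = 17+6 = 23
Expected project duration μ = 23 days. Critical path: C → F → G.

Variance along critical path = 2.778 + 9.000 + 2.778 = 14.556; σ = √14.556 = 3.815 days.
Z = (21 − 23) / 3.815 = -0.524
P(T ≤ 21) = Φ(-0.524) ≈ 0.300

0.300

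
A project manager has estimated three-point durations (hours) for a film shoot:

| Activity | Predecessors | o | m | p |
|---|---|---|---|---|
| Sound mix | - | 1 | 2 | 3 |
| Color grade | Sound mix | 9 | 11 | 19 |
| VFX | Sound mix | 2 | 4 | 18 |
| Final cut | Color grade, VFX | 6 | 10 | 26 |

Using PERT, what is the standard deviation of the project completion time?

3.74 hours

te_Sound mix = (1 + 4·2 + 3)/6 = 12/6 = 2; σ²_Sound mix = ((3−1)/6)² = 0.111
te_Color grade = (9 + 4·11 + 19)/6 = 72/6 = 12; σ²_Color grade = ((19−9)/6)² = 2.778
te_VFX = (2 + 4·4 + 18)/6 = 36/6 = 6; σ²_VFX = ((18−2)/6)² = 7.111
te_Final cut = (6 + 4·10 + 26)/6 = 72/6 = 12; σ²_Final cut = ((26−6)/6)² = 11.111

Forward pass:
ES_Sound mix = 0; EF_Sound mix = 2
ES_Color grade = 2; EF_Color grade = 2+12 = 14
ES_VFX = 2; EF_VFX = 2+6 = 8
ES_Final cut = max(EF_Color grade=14, EF_VFX=8) = 14; EF_Final cut = 14+12 = 26
Expected project duration μ = 26 hours. Critical path: Sound mix → Color grade → Final cut.

Variance along critical path = 0.111 + 2.778 + 11.111 = 14.000
σ = √14.000 = 3.742 hours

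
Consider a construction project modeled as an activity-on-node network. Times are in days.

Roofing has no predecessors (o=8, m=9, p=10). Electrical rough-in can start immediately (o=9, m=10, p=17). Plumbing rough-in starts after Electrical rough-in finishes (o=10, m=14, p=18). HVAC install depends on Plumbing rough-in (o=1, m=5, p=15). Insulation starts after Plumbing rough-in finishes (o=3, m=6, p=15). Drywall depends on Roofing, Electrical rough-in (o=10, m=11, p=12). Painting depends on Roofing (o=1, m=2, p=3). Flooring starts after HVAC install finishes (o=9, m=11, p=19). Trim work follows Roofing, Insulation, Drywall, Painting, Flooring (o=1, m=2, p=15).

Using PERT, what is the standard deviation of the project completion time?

te_Roofing = (8 + 4·9 + 10)/6 = 54/6 = 9; σ²_Roofing = ((10−8)/6)² = 0.111
te_Electrical rough-in = (9 + 4·10 + 17)/6 = 66/6 = 11; σ²_Electrical rough-in = ((17−9)/6)² = 1.778
te_Plumbing rough-in = (10 + 4·14 + 18)/6 = 84/6 = 14; σ²_Plumbing rough-in = ((18−10)/6)² = 1.778
te_HVAC install = (1 + 4·5 + 15)/6 = 36/6 = 6; σ²_HVAC install = ((15−1)/6)² = 5.444
te_Insulation = (3 + 4·6 + 15)/6 = 42/6 = 7; σ²_Insulation = ((15−3)/6)² = 4.000
te_Drywall = (10 + 4·11 + 12)/6 = 66/6 = 11; σ²_Drywall = ((12−10)/6)² = 0.111
te_Painting = (1 + 4·2 + 3)/6 = 12/6 = 2; σ²_Painting = ((3−1)/6)² = 0.111
te_Flooring = (9 + 4·11 + 19)/6 = 72/6 = 12; σ²_Flooring = ((19−9)/6)² = 2.778
te_Trim work = (1 + 4·2 + 15)/6 = 24/6 = 4; σ²_Trim work = ((15−1)/6)² = 5.444

Forward pass:
ES_Roofing = 0; EF_Roofing = 9
ES_Electrical rough-in = 0; EF_Electrical rough-in = 11
ES_Plumbing rough-in = 11; EF_Plumbing rough-in = 11+14 = 25
ES_HVAC install = 25; EF_HVAC install = 25+6 = 31
ES_Insulation = 25; EF_Insulation = 25+7 = 32
ES_Drywall = max(EF_Roofing=9, EF_Electrical rough-in=11) = 11; EF_Drywall = 11+11 = 22
ES_Painting = 9; EF_Painting = 9+2 = 11
ES_Flooring = 31; EF_Flooring = 31+12 = 43
ES_Trim work = max(EF_Roofing=9, EF_Insulation=32, EF_Drywall=22, EF_Painting=11, EF_Flooring=43) = 43; EF_Trim work = 43+4 = 47
Expected project duration μ = 47 days. Critical path: Electrical rough-in → Plumbing rough-in → HVAC install → Flooring → Trim work.

Variance along critical path = 1.778 + 1.778 + 5.444 + 2.778 + 5.444 = 17.222
σ = √17.222 = 4.150 days

4.15 days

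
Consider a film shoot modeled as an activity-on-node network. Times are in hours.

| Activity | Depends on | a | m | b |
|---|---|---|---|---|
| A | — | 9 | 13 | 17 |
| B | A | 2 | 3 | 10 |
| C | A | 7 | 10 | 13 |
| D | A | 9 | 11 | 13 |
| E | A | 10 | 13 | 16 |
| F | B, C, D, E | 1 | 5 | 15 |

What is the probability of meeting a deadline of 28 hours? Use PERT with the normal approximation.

0.082

te_A = (9 + 4·13 + 17)/6 = 78/6 = 13; σ²_A = ((17−9)/6)² = 1.778
te_B = (2 + 4·3 + 10)/6 = 24/6 = 4; σ²_B = ((10−2)/6)² = 1.778
te_C = (7 + 4·10 + 13)/6 = 60/6 = 10; σ²_C = ((13−7)/6)² = 1.000
te_D = (9 + 4·11 + 13)/6 = 66/6 = 11; σ²_D = ((13−9)/6)² = 0.444
te_E = (10 + 4·13 + 16)/6 = 78/6 = 13; σ²_E = ((16−10)/6)² = 1.000
te_F = (1 + 4·5 + 15)/6 = 36/6 = 6; σ²_F = ((15−1)/6)² = 5.444

Forward pass:
ES_A = 0; EF_A = 13
ES_B = 13; EF_B = 13+4 = 17
ES_C = 13; EF_C = 13+10 = 23
ES_D = 13; EF_D = 13+11 = 24
ES_E = 13; EF_E = 13+13 = 26
ES_F = max(EF_B=17, EF_C=23, EF_D=24, EF_E=26) = 26; EF_F = 26+6 = 32
Expected project duration μ = 32 hours. Critical path: A → E → F.

Variance along critical path = 1.778 + 1.000 + 5.444 = 8.222; σ = √8.222 = 2.867 hours.
Z = (28 − 32) / 2.867 = -1.395
P(T ≤ 28) = Φ(-1.395) ≈ 0.082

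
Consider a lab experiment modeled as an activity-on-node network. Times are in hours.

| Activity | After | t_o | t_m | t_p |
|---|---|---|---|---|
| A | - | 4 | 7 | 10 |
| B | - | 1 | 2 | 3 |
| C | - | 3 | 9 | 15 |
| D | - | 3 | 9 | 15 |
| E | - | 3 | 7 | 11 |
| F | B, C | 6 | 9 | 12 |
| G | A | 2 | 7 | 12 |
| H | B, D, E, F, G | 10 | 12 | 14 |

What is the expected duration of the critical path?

30 hours

te_A = (4 + 4·7 + 10)/6 = 42/6 = 7
te_B = (1 + 4·2 + 3)/6 = 12/6 = 2
te_C = (3 + 4·9 + 15)/6 = 54/6 = 9
te_D = (3 + 4·9 + 15)/6 = 54/6 = 9
te_E = (3 + 4·7 + 11)/6 = 42/6 = 7
te_F = (6 + 4·9 + 12)/6 = 54/6 = 9
te_G = (2 + 4·7 + 12)/6 = 42/6 = 7
te_H = (10 + 4·12 + 14)/6 = 72/6 = 12

Forward pass:
ES_A = 0; EF_A = 7
ES_B = 0; EF_B = 2
ES_C = 0; EF_C = 9
ES_D = 0; EF_D = 9
ES_E = 0; EF_E = 7
ES_F = max(EF_B=2, EF_C=9) = 9; EF_F = 9+9 = 18
ES_G = 7; EF_G = 7+7 = 14
ES_H = max(EF_B=2, EF_D=9, EF_E=7, EF_F=18, EF_G=14) = 18; EF_H = 18+12 = 30
Expected project duration μ = 30 hours. Critical path: C → F → H.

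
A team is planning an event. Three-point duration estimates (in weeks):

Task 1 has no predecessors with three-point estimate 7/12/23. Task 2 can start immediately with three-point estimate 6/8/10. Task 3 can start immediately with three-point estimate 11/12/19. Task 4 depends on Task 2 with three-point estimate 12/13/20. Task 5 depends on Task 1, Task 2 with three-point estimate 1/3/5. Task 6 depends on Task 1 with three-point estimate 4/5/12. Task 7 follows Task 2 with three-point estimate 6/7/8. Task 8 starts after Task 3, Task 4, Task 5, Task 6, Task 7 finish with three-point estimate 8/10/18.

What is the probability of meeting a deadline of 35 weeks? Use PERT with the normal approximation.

te_Task 1 = (7 + 4·12 + 23)/6 = 78/6 = 13; σ²_Task 1 = ((23−7)/6)² = 7.111
te_Task 2 = (6 + 4·8 + 10)/6 = 48/6 = 8; σ²_Task 2 = ((10−6)/6)² = 0.444
te_Task 3 = (11 + 4·12 + 19)/6 = 78/6 = 13; σ²_Task 3 = ((19−11)/6)² = 1.778
te_Task 4 = (12 + 4·13 + 20)/6 = 84/6 = 14; σ²_Task 4 = ((20−12)/6)² = 1.778
te_Task 5 = (1 + 4·3 + 5)/6 = 18/6 = 3; σ²_Task 5 = ((5−1)/6)² = 0.444
te_Task 6 = (4 + 4·5 + 12)/6 = 36/6 = 6; σ²_Task 6 = ((12−4)/6)² = 1.778
te_Task 7 = (6 + 4·7 + 8)/6 = 42/6 = 7; σ²_Task 7 = ((8−6)/6)² = 0.111
te_Task 8 = (8 + 4·10 + 18)/6 = 66/6 = 11; σ²_Task 8 = ((18−8)/6)² = 2.778

Forward pass:
ES_Task 1 = 0; EF_Task 1 = 13
ES_Task 2 = 0; EF_Task 2 = 8
ES_Task 3 = 0; EF_Task 3 = 13
ES_Task 4 = 8; EF_Task 4 = 8+14 = 22
ES_Task 5 = max(EF_Task 1=13, EF_Task 2=8) = 13; EF_Task 5 = 13+3 = 16
ES_Task 6 = 13; EF_Task 6 = 13+6 = 19
ES_Task 7 = 8; EF_Task 7 = 8+7 = 15
ES_Task 8 = max(EF_Task 3=13, EF_Task 4=22, EF_Task 5=16, EF_Task 6=19, EF_Task 7=15) = 22; EF_Task 8 = 22+11 = 33
Expected project duration μ = 33 weeks. Critical path: Task 2 → Task 4 → Task 8.

Variance along critical path = 0.444 + 1.778 + 2.778 = 5.000; σ = √5.000 = 2.236 weeks.
Z = (35 − 33) / 2.236 = 0.894
P(T ≤ 35) = Φ(0.894) ≈ 0.814

0.814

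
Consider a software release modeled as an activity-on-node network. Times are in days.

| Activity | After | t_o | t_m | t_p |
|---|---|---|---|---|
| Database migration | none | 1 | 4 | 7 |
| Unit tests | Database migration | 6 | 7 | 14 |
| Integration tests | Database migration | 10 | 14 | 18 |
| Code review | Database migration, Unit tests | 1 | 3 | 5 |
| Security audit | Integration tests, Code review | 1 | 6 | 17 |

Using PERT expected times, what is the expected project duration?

25 days

te_Database migration = (1 + 4·4 + 7)/6 = 24/6 = 4
te_Unit tests = (6 + 4·7 + 14)/6 = 48/6 = 8
te_Integration tests = (10 + 4·14 + 18)/6 = 84/6 = 14
te_Code review = (1 + 4·3 + 5)/6 = 18/6 = 3
te_Security audit = (1 + 4·6 + 17)/6 = 42/6 = 7

Forward pass:
ES_Database migration = 0; EF_Database migration = 4
ES_Unit tests = 4; EF_Unit tests = 4+8 = 12
ES_Integration tests = 4; EF_Integration tests = 4+14 = 18
ES_Code review = max(EF_Database migration=4, EF_Unit tests=12) = 12; EF_Code review = 12+3 = 15
ES_Security audit = max(EF_Integration tests=18, EF_Code review=15) = 18; EF_Security audit = 18+7 = 25
Expected project duration μ = 25 days. Critical path: Database migration → Integration tests → Security audit.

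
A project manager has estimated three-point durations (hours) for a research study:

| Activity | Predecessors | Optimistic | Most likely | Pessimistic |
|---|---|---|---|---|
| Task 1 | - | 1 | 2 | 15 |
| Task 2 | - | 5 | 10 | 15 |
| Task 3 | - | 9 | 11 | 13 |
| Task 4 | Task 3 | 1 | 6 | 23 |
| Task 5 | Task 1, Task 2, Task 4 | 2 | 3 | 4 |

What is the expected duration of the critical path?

22 hours

te_Task 1 = (1 + 4·2 + 15)/6 = 24/6 = 4
te_Task 2 = (5 + 4·10 + 15)/6 = 60/6 = 10
te_Task 3 = (9 + 4·11 + 13)/6 = 66/6 = 11
te_Task 4 = (1 + 4·6 + 23)/6 = 48/6 = 8
te_Task 5 = (2 + 4·3 + 4)/6 = 18/6 = 3

Forward pass:
ES_Task 1 = 0; EF_Task 1 = 4
ES_Task 2 = 0; EF_Task 2 = 10
ES_Task 3 = 0; EF_Task 3 = 11
ES_Task 4 = 11; EF_Task 4 = 11+8 = 19
ES_Task 5 = max(EF_Task 1=4, EF_Task 2=10, EF_Task 4=19) = 19; EF_Task 5 = 19+3 = 22
Expected project duration μ = 22 hours. Critical path: Task 3 → Task 4 → Task 5.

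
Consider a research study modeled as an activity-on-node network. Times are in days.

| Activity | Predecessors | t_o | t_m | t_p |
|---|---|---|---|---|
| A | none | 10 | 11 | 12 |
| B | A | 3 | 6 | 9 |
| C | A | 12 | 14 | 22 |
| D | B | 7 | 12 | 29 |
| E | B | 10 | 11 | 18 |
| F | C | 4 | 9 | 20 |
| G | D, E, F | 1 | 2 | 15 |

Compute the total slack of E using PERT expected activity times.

7 days

te_A = (10 + 4·11 + 12)/6 = 66/6 = 11
te_B = (3 + 4·6 + 9)/6 = 36/6 = 6
te_C = (12 + 4·14 + 22)/6 = 90/6 = 15
te_D = (7 + 4·12 + 29)/6 = 84/6 = 14
te_E = (10 + 4·11 + 18)/6 = 72/6 = 12
te_F = (4 + 4·9 + 20)/6 = 60/6 = 10
te_G = (1 + 4·2 + 15)/6 = 24/6 = 4

Forward pass:
ES_A = 0; EF_A = 11
ES_B = 11; EF_B = 11+6 = 17
ES_C = 11; EF_C = 11+15 = 26
ES_D = 17; EF_D = 17+14 = 31
ES_E = 17; EF_E = 17+12 = 29
ES_F = 26; EF_F = 26+10 = 36
ES_G = max(EF_D=31, EF_E=29, EF_F=36) = 36; EF_G = 36+4 = 40
Expected project duration μ = 40 days. Critical path: A → C → F → G.

Backward pass:
LF_G = 40; LS_G = 40−4 = 36
LF_F = LS_G = 36; LS_F = 36−10 = 26
LF_E = LS_G = 36; LS_E = 36−12 = 24
LF_D = LS_G = 36; LS_D = 36−14 = 22
LF_C = LS_F = 26; LS_C = 26−15 = 11
LF_B = min(LS_D=22, LS_E=24) = 22; LS_B = 22−6 = 16
LF_A = min(LS_B=16, LS_C=11) = 11; LS_A = 11−11 = 0
Slack_E = LS_E − ES_E = 24 − 17 = 7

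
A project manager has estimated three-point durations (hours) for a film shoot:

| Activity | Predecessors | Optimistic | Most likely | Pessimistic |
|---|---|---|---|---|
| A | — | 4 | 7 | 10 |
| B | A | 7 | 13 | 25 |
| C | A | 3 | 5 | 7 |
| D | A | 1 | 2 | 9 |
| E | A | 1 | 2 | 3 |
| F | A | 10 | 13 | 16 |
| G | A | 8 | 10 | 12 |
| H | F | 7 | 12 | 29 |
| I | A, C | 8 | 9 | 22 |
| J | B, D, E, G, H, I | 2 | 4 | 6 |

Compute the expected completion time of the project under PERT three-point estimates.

38 hours

te_A = (4 + 4·7 + 10)/6 = 42/6 = 7
te_B = (7 + 4·13 + 25)/6 = 84/6 = 14
te_C = (3 + 4·5 + 7)/6 = 30/6 = 5
te_D = (1 + 4·2 + 9)/6 = 18/6 = 3
te_E = (1 + 4·2 + 3)/6 = 12/6 = 2
te_F = (10 + 4·13 + 16)/6 = 78/6 = 13
te_G = (8 + 4·10 + 12)/6 = 60/6 = 10
te_H = (7 + 4·12 + 29)/6 = 84/6 = 14
te_I = (8 + 4·9 + 22)/6 = 66/6 = 11
te_J = (2 + 4·4 + 6)/6 = 24/6 = 4

Forward pass:
ES_A = 0; EF_A = 7
ES_B = 7; EF_B = 7+14 = 21
ES_C = 7; EF_C = 7+5 = 12
ES_D = 7; EF_D = 7+3 = 10
ES_E = 7; EF_E = 7+2 = 9
ES_F = 7; EF_F = 7+13 = 20
ES_G = 7; EF_G = 7+10 = 17
ES_H = 20; EF_H = 20+14 = 34
ES_I = max(EF_A=7, EF_C=12) = 12; EF_I = 12+11 = 23
ES_J = max(EF_B=21, EF_D=10, EF_E=9, EF_G=17, EF_H=34, EF_I=23) = 34; EF_J = 34+4 = 38
Expected project duration μ = 38 hours. Critical path: A → F → H → J.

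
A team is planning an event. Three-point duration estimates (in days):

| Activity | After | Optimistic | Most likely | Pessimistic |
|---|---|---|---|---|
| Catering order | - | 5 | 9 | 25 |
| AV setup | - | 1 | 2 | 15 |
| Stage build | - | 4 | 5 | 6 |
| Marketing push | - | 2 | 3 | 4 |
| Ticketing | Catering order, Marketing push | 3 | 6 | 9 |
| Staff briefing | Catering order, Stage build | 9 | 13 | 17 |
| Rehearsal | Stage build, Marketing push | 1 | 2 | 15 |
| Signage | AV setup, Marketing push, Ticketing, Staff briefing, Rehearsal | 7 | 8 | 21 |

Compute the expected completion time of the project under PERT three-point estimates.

34 days

te_Catering order = (5 + 4·9 + 25)/6 = 66/6 = 11
te_AV setup = (1 + 4·2 + 15)/6 = 24/6 = 4
te_Stage build = (4 + 4·5 + 6)/6 = 30/6 = 5
te_Marketing push = (2 + 4·3 + 4)/6 = 18/6 = 3
te_Ticketing = (3 + 4·6 + 9)/6 = 36/6 = 6
te_Staff briefing = (9 + 4·13 + 17)/6 = 78/6 = 13
te_Rehearsal = (1 + 4·2 + 15)/6 = 24/6 = 4
te_Signage = (7 + 4·8 + 21)/6 = 60/6 = 10

Forward pass:
ES_Catering order = 0; EF_Catering order = 11
ES_AV setup = 0; EF_AV setup = 4
ES_Stage build = 0; EF_Stage build = 5
ES_Marketing push = 0; EF_Marketing push = 3
ES_Ticketing = max(EF_Catering order=11, EF_Marketing push=3) = 11; EF_Ticketing = 11+6 = 17
ES_Staff briefing = max(EF_Catering order=11, EF_Stage build=5) = 11; EF_Staff briefing = 11+13 = 24
ES_Rehearsal = max(EF_Stage build=5, EF_Marketing push=3) = 5; EF_Rehearsal = 5+4 = 9
ES_Signage = max(EF_AV setup=4, EF_Marketing push=3, EF_Ticketing=17, EF_Staff briefing=24, EF_Rehearsal=9) = 24; EF_Signage = 24+10 = 34
Expected project duration μ = 34 days. Critical path: Catering order → Staff briefing → Signage.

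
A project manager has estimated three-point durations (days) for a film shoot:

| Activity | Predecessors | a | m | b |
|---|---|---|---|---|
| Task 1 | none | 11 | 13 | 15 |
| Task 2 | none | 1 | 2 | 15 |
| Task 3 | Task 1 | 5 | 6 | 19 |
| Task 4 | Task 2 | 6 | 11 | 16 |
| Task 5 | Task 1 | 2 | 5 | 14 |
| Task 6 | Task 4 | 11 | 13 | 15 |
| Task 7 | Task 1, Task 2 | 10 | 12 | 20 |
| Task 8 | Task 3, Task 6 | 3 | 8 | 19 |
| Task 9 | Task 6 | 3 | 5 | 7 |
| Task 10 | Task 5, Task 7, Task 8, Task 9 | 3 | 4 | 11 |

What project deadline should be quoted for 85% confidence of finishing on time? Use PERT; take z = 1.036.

te_Task 1 = (11 + 4·13 + 15)/6 = 78/6 = 13; σ²_Task 1 = ((15−11)/6)² = 0.444
te_Task 2 = (1 + 4·2 + 15)/6 = 24/6 = 4; σ²_Task 2 = ((15−1)/6)² = 5.444
te_Task 3 = (5 + 4·6 + 19)/6 = 48/6 = 8; σ²_Task 3 = ((19−5)/6)² = 5.444
te_Task 4 = (6 + 4·11 + 16)/6 = 66/6 = 11; σ²_Task 4 = ((16−6)/6)² = 2.778
te_Task 5 = (2 + 4·5 + 14)/6 = 36/6 = 6; σ²_Task 5 = ((14−2)/6)² = 4.000
te_Task 6 = (11 + 4·13 + 15)/6 = 78/6 = 13; σ²_Task 6 = ((15−11)/6)² = 0.444
te_Task 7 = (10 + 4·12 + 20)/6 = 78/6 = 13; σ²_Task 7 = ((20−10)/6)² = 2.778
te_Task 8 = (3 + 4·8 + 19)/6 = 54/6 = 9; σ²_Task 8 = ((19−3)/6)² = 7.111
te_Task 9 = (3 + 4·5 + 7)/6 = 30/6 = 5; σ²_Task 9 = ((7−3)/6)² = 0.444
te_Task 10 = (3 + 4·4 + 11)/6 = 30/6 = 5; σ²_Task 10 = ((11−3)/6)² = 1.778

Forward pass:
ES_Task 1 = 0; EF_Task 1 = 13
ES_Task 2 = 0; EF_Task 2 = 4
ES_Task 3 = 13; EF_Task 3 = 13+8 = 21
ES_Task 4 = 4; EF_Task 4 = 4+11 = 15
ES_Task 5 = 13; EF_Task 5 = 13+6 = 19
ES_Task 6 = 15; EF_Task 6 = 15+13 = 28
ES_Task 7 = max(EF_Task 1=13, EF_Task 2=4) = 13; EF_Task 7 = 13+13 = 26
ES_Task 8 = max(EF_Task 3=21, EF_Task 6=28) = 28; EF_Task 8 = 28+9 = 37
ES_Task 9 = 28; EF_Task 9 = 28+5 = 33
ES_Task 10 = max(EF_Task 5=19, EF_Task 7=26, EF_Task 8=37, EF_Task 9=33) = 37; EF_Task 10 = 37+5 = 42
Expected project duration μ = 42 days. Critical path: Task 2 → Task 4 → Task 6 → Task 8 → Task 10.

Variance along critical path = 5.444 + 2.778 + 0.444 + 7.111 + 1.778 = 17.556; σ = 4.190 days.
D = μ + z·σ = 42 + 1.036·4.190 = 46.3 days

46.3 days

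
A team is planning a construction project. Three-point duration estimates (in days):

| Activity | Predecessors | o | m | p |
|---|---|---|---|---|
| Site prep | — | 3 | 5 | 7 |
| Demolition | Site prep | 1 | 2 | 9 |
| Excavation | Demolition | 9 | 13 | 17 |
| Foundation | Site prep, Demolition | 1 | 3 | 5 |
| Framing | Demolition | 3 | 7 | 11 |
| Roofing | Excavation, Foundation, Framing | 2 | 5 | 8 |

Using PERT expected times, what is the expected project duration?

26 days

te_Site prep = (3 + 4·5 + 7)/6 = 30/6 = 5
te_Demolition = (1 + 4·2 + 9)/6 = 18/6 = 3
te_Excavation = (9 + 4·13 + 17)/6 = 78/6 = 13
te_Foundation = (1 + 4·3 + 5)/6 = 18/6 = 3
te_Framing = (3 + 4·7 + 11)/6 = 42/6 = 7
te_Roofing = (2 + 4·5 + 8)/6 = 30/6 = 5

Forward pass:
ES_Site prep = 0; EF_Site prep = 5
ES_Demolition = 5; EF_Demolition = 5+3 = 8
ES_Excavation = 8; EF_Excavation = 8+13 = 21
ES_Foundation = max(EF_Site prep=5, EF_Demolition=8) = 8; EF_Foundation = 8+3 = 11
ES_Framing = 8; EF_Framing = 8+7 = 15
ES_Roofing = max(EF_Excavation=21, EF_Foundation=11, EF_Framing=15) = 21; EF_Roofing = 21+5 = 26
Expected project duration μ = 26 days. Critical path: Site prep → Demolition → Excavation → Roofing.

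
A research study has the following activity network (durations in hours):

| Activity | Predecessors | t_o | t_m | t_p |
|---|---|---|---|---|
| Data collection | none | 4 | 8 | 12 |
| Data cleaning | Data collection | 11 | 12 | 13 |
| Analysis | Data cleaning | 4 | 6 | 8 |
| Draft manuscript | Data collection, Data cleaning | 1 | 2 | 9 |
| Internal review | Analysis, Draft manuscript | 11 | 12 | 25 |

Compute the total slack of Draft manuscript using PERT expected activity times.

te_Data collection = (4 + 4·8 + 12)/6 = 48/6 = 8
te_Data cleaning = (11 + 4·12 + 13)/6 = 72/6 = 12
te_Analysis = (4 + 4·6 + 8)/6 = 36/6 = 6
te_Draft manuscript = (1 + 4·2 + 9)/6 = 18/6 = 3
te_Internal review = (11 + 4·12 + 25)/6 = 84/6 = 14

Forward pass:
ES_Data collection = 0; EF_Data collection = 8
ES_Data cleaning = 8; EF_Data cleaning = 8+12 = 20
ES_Analysis = 20; EF_Analysis = 20+6 = 26
ES_Draft manuscript = max(EF_Data collection=8, EF_Data cleaning=20) = 20; EF_Draft manuscript = 20+3 = 23
ES_Internal review = max(EF_Analysis=26, EF_Draft manuscript=23) = 26; EF_Internal review = 26+14 = 40
Expected project duration μ = 40 hours. Critical path: Data collection → Data cleaning → Analysis → Internal review.

Backward pass:
LF_Internal review = 40; LS_Internal review = 40−14 = 26
LF_Draft manuscript = LS_Internal review = 26; LS_Draft manuscript = 26−3 = 23
LF_Analysis = LS_Internal review = 26; LS_Analysis = 26−6 = 20
LF_Data cleaning = min(LS_Analysis=20, LS_Draft manuscript=23) = 20; LS_Data cleaning = 20−12 = 8
LF_Data collection = min(LS_Data cleaning=8, LS_Draft manuscript=23) = 8; LS_Data collection = 8−8 = 0
Slack_Draft manuscript = LS_Draft manuscript − ES_Draft manuscript = 23 − 20 = 3

3 hours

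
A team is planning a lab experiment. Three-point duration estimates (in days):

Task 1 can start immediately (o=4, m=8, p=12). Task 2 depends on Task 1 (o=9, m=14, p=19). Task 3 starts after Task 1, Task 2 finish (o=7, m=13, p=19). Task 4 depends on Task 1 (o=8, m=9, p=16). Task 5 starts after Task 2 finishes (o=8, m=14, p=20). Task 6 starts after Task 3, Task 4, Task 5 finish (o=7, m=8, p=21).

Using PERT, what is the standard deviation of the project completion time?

3.74 days

te_Task 1 = (4 + 4·8 + 12)/6 = 48/6 = 8; σ²_Task 1 = ((12−4)/6)² = 1.778
te_Task 2 = (9 + 4·14 + 19)/6 = 84/6 = 14; σ²_Task 2 = ((19−9)/6)² = 2.778
te_Task 3 = (7 + 4·13 + 19)/6 = 78/6 = 13; σ²_Task 3 = ((19−7)/6)² = 4.000
te_Task 4 = (8 + 4·9 + 16)/6 = 60/6 = 10; σ²_Task 4 = ((16−8)/6)² = 1.778
te_Task 5 = (8 + 4·14 + 20)/6 = 84/6 = 14; σ²_Task 5 = ((20−8)/6)² = 4.000
te_Task 6 = (7 + 4·8 + 21)/6 = 60/6 = 10; σ²_Task 6 = ((21−7)/6)² = 5.444

Forward pass:
ES_Task 1 = 0; EF_Task 1 = 8
ES_Task 2 = 8; EF_Task 2 = 8+14 = 22
ES_Task 3 = max(EF_Task 1=8, EF_Task 2=22) = 22; EF_Task 3 = 22+13 = 35
ES_Task 4 = 8; EF_Task 4 = 8+10 = 18
ES_Task 5 = 22; EF_Task 5 = 22+14 = 36
ES_Task 6 = max(EF_Task 3=35, EF_Task 4=18, EF_Task 5=36) = 36; EF_Task 6 = 36+10 = 46
Expected project duration μ = 46 days. Critical path: Task 1 → Task 2 → Task 5 → Task 6.

Variance along critical path = 1.778 + 2.778 + 4.000 + 5.444 = 14.000
σ = √14.000 = 3.742 days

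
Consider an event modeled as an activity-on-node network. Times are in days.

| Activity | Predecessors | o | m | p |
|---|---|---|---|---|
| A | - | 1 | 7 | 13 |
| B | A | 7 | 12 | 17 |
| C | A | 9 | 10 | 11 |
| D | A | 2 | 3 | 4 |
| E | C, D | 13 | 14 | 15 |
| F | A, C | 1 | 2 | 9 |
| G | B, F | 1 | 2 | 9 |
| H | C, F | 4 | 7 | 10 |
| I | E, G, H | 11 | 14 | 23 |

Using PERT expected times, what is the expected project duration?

46 days

te_A = (1 + 4·7 + 13)/6 = 42/6 = 7
te_B = (7 + 4·12 + 17)/6 = 72/6 = 12
te_C = (9 + 4·10 + 11)/6 = 60/6 = 10
te_D = (2 + 4·3 + 4)/6 = 18/6 = 3
te_E = (13 + 4·14 + 15)/6 = 84/6 = 14
te_F = (1 + 4·2 + 9)/6 = 18/6 = 3
te_G = (1 + 4·2 + 9)/6 = 18/6 = 3
te_H = (4 + 4·7 + 10)/6 = 42/6 = 7
te_I = (11 + 4·14 + 23)/6 = 90/6 = 15

Forward pass:
ES_A = 0; EF_A = 7
ES_B = 7; EF_B = 7+12 = 19
ES_C = 7; EF_C = 7+10 = 17
ES_D = 7; EF_D = 7+3 = 10
ES_E = max(EF_C=17, EF_D=10) = 17; EF_E = 17+14 = 31
ES_F = max(EF_A=7, EF_C=17) = 17; EF_F = 17+3 = 20
ES_G = max(EF_B=19, EF_F=20) = 20; EF_G = 20+3 = 23
ES_H = max(EF_C=17, EF_F=20) = 20; EF_H = 20+7 = 27
ES_I = max(EF_E=31, EF_G=23, EF_H=27) = 31; EF_I = 31+15 = 46
Expected project duration μ = 46 days. Critical path: A → C → E → I.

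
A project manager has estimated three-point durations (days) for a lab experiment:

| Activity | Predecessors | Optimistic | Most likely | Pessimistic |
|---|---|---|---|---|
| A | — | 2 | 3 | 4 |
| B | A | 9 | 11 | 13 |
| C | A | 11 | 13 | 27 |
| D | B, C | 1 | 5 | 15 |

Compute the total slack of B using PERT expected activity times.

4 days

te_A = (2 + 4·3 + 4)/6 = 18/6 = 3
te_B = (9 + 4·11 + 13)/6 = 66/6 = 11
te_C = (11 + 4·13 + 27)/6 = 90/6 = 15
te_D = (1 + 4·5 + 15)/6 = 36/6 = 6

Forward pass:
ES_A = 0; EF_A = 3
ES_B = 3; EF_B = 3+11 = 14
ES_C = 3; EF_C = 3+15 = 18
ES_D = max(EF_B=14, EF_C=18) = 18; EF_D = 18+6 = 24
Expected project duration μ = 24 days. Critical path: A → C → D.

Backward pass:
LF_D = 24; LS_D = 24−6 = 18
LF_C = LS_D = 18; LS_C = 18−15 = 3
LF_B = LS_D = 18; LS_B = 18−11 = 7
LF_A = min(LS_B=7, LS_C=3) = 3; LS_A = 3−3 = 0
Slack_B = LS_B − ES_B = 7 − 3 = 4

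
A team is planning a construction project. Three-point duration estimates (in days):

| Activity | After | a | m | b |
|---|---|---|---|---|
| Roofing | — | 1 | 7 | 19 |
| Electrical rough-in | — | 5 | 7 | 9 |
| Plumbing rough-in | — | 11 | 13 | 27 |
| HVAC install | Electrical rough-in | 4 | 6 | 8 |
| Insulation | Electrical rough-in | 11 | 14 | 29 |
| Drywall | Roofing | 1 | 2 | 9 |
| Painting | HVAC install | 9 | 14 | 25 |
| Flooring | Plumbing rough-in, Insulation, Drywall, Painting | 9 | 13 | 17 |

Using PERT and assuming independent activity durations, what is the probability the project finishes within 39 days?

te_Roofing = (1 + 4·7 + 19)/6 = 48/6 = 8; σ²_Roofing = ((19−1)/6)² = 9.000
te_Electrical rough-in = (5 + 4·7 + 9)/6 = 42/6 = 7; σ²_Electrical rough-in = ((9−5)/6)² = 0.444
te_Plumbing rough-in = (11 + 4·13 + 27)/6 = 90/6 = 15; σ²_Plumbing rough-in = ((27−11)/6)² = 7.111
te_HVAC install = (4 + 4·6 + 8)/6 = 36/6 = 6; σ²_HVAC install = ((8−4)/6)² = 0.444
te_Insulation = (11 + 4·14 + 29)/6 = 96/6 = 16; σ²_Insulation = ((29−11)/6)² = 9.000
te_Drywall = (1 + 4·2 + 9)/6 = 18/6 = 3; σ²_Drywall = ((9−1)/6)² = 1.778
te_Painting = (9 + 4·14 + 25)/6 = 90/6 = 15; σ²_Painting = ((25−9)/6)² = 7.111
te_Flooring = (9 + 4·13 + 17)/6 = 78/6 = 13; σ²_Flooring = ((17−9)/6)² = 1.778

Forward pass:
ES_Roofing = 0; EF_Roofing = 8
ES_Electrical rough-in = 0; EF_Electrical rough-in = 7
ES_Plumbing rough-in = 0; EF_Plumbing rough-in = 15
ES_HVAC install = 7; EF_HVAC install = 7+6 = 13
ES_Insulation = 7; EF_Insulation = 7+16 = 23
ES_Drywall = 8; EF_Drywall = 8+3 = 11
ES_Painting = 13; EF_Painting = 13+15 = 28
ES_Flooring = max(EF_Plumbing rough-in=15, EF_Insulation=23, EF_Drywall=11, EF_Painting=28) = 28; EF_Flooring = 28+13 = 41
Expected project duration μ = 41 days. Critical path: Electrical rough-in → HVAC install → Painting → Flooring.

Variance along critical path = 0.444 + 0.444 + 7.111 + 1.778 = 9.778; σ = √9.778 = 3.127 days.
Z = (39 − 41) / 3.127 = -0.640
P(T ≤ 39) = Φ(-0.640) ≈ 0.261

0.261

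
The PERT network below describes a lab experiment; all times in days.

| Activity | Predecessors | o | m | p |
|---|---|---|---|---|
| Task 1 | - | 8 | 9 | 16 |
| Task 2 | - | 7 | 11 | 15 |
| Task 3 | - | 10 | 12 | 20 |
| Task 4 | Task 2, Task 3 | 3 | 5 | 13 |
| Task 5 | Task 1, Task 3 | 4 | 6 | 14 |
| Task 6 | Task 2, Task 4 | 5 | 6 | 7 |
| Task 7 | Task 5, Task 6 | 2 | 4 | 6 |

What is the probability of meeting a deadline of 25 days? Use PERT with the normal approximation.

te_Task 1 = (8 + 4·9 + 16)/6 = 60/6 = 10; σ²_Task 1 = ((16−8)/6)² = 1.778
te_Task 2 = (7 + 4·11 + 15)/6 = 66/6 = 11; σ²_Task 2 = ((15−7)/6)² = 1.778
te_Task 3 = (10 + 4·12 + 20)/6 = 78/6 = 13; σ²_Task 3 = ((20−10)/6)² = 2.778
te_Task 4 = (3 + 4·5 + 13)/6 = 36/6 = 6; σ²_Task 4 = ((13−3)/6)² = 2.778
te_Task 5 = (4 + 4·6 + 14)/6 = 42/6 = 7; σ²_Task 5 = ((14−4)/6)² = 2.778
te_Task 6 = (5 + 4·6 + 7)/6 = 36/6 = 6; σ²_Task 6 = ((7−5)/6)² = 0.111
te_Task 7 = (2 + 4·4 + 6)/6 = 24/6 = 4; σ²_Task 7 = ((6−2)/6)² = 0.444

Forward pass:
ES_Task 1 = 0; EF_Task 1 = 10
ES_Task 2 = 0; EF_Task 2 = 11
ES_Task 3 = 0; EF_Task 3 = 13
ES_Task 4 = max(EF_Task 2=11, EF_Task 3=13) = 13; EF_Task 4 = 13+6 = 19
ES_Task 5 = max(EF_Task 1=10, EF_Task 3=13) = 13; EF_Task 5 = 13+7 = 20
ES_Task 6 = max(EF_Task 2=11, EF_Task 4=19) = 19; EF_Task 6 = 19+6 = 25
ES_Task 7 = max(EF_Task 5=20, EF_Task 6=25) = 25; EF_Task 7 = 25+4 = 29
Expected project duration μ = 29 days. Critical path: Task 3 → Task 4 → Task 6 → Task 7.

Variance along critical path = 2.778 + 2.778 + 0.111 + 0.444 = 6.111; σ = √6.111 = 2.472 days.
Z = (25 − 29) / 2.472 = -1.618
P(T ≤ 25) = Φ(-1.618) ≈ 0.053

0.053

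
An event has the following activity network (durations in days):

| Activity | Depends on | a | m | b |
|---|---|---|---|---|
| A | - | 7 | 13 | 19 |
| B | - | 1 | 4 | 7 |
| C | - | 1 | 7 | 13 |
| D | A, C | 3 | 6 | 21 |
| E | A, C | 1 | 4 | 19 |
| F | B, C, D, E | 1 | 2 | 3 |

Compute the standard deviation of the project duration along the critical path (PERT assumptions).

te_A = (7 + 4·13 + 19)/6 = 78/6 = 13; σ²_A = ((19−7)/6)² = 4.000
te_B = (1 + 4·4 + 7)/6 = 24/6 = 4; σ²_B = ((7−1)/6)² = 1.000
te_C = (1 + 4·7 + 13)/6 = 42/6 = 7; σ²_C = ((13−1)/6)² = 4.000
te_D = (3 + 4·6 + 21)/6 = 48/6 = 8; σ²_D = ((21−3)/6)² = 9.000
te_E = (1 + 4·4 + 19)/6 = 36/6 = 6; σ²_E = ((19−1)/6)² = 9.000
te_F = (1 + 4·2 + 3)/6 = 12/6 = 2; σ²_F = ((3−1)/6)² = 0.111

Forward pass:
ES_A = 0; EF_A = 13
ES_B = 0; EF_B = 4
ES_C = 0; EF_C = 7
ES_D = max(EF_A=13, EF_C=7) = 13; EF_D = 13+8 = 21
ES_E = max(EF_A=13, EF_C=7) = 13; EF_E = 13+6 = 19
ES_F = max(EF_B=4, EF_C=7, EF_D=21, EF_E=19) = 21; EF_F = 21+2 = 23
Expected project duration μ = 23 days. Critical path: A → D → F.

Variance along critical path = 4.000 + 9.000 + 0.111 = 13.111
σ = √13.111 = 3.621 days

3.62 days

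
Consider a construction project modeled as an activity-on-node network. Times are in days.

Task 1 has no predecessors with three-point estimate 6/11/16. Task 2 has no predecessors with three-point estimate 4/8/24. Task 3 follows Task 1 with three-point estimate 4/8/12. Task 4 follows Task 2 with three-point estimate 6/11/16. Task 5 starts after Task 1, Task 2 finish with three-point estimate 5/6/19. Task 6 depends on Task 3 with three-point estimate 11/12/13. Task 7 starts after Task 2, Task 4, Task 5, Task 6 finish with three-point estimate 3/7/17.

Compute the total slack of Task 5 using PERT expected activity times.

12 days

te_Task 1 = (6 + 4·11 + 16)/6 = 66/6 = 11
te_Task 2 = (4 + 4·8 + 24)/6 = 60/6 = 10
te_Task 3 = (4 + 4·8 + 12)/6 = 48/6 = 8
te_Task 4 = (6 + 4·11 + 16)/6 = 66/6 = 11
te_Task 5 = (5 + 4·6 + 19)/6 = 48/6 = 8
te_Task 6 = (11 + 4·12 + 13)/6 = 72/6 = 12
te_Task 7 = (3 + 4·7 + 17)/6 = 48/6 = 8

Forward pass:
ES_Task 1 = 0; EF_Task 1 = 11
ES_Task 2 = 0; EF_Task 2 = 10
ES_Task 3 = 11; EF_Task 3 = 11+8 = 19
ES_Task 4 = 10; EF_Task 4 = 10+11 = 21
ES_Task 5 = max(EF_Task 1=11, EF_Task 2=10) = 11; EF_Task 5 = 11+8 = 19
ES_Task 6 = 19; EF_Task 6 = 19+12 = 31
ES_Task 7 = max(EF_Task 2=10, EF_Task 4=21, EF_Task 5=19, EF_Task 6=31) = 31; EF_Task 7 = 31+8 = 39
Expected project duration μ = 39 days. Critical path: Task 1 → Task 3 → Task 6 → Task 7.

Backward pass:
LF_Task 7 = 39; LS_Task 7 = 39−8 = 31
LF_Task 6 = LS_Task 7 = 31; LS_Task 6 = 31−12 = 19
LF_Task 5 = LS_Task 7 = 31; LS_Task 5 = 31−8 = 23
LF_Task 4 = LS_Task 7 = 31; LS_Task 4 = 31−11 = 20
LF_Task 3 = LS_Task 6 = 19; LS_Task 3 = 19−8 = 11
LF_Task 2 = min(LS_Task 4=20, LS_Task 5=23, LS_Task 7=31) = 20; LS_Task 2 = 20−10 = 10
LF_Task 1 = min(LS_Task 3=11, LS_Task 5=23) = 11; LS_Task 1 = 11−11 = 0
Slack_Task 5 = LS_Task 5 − ES_Task 5 = 23 − 11 = 12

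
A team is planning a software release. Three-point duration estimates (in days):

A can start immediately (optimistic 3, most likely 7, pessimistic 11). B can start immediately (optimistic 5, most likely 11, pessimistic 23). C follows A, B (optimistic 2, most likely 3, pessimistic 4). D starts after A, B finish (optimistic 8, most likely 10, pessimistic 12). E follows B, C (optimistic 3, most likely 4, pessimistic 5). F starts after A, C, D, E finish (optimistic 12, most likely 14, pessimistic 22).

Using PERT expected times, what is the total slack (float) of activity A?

te_A = (3 + 4·7 + 11)/6 = 42/6 = 7
te_B = (5 + 4·11 + 23)/6 = 72/6 = 12
te_C = (2 + 4·3 + 4)/6 = 18/6 = 3
te_D = (8 + 4·10 + 12)/6 = 60/6 = 10
te_E = (3 + 4·4 + 5)/6 = 24/6 = 4
te_F = (12 + 4·14 + 22)/6 = 90/6 = 15

Forward pass:
ES_A = 0; EF_A = 7
ES_B = 0; EF_B = 12
ES_C = max(EF_A=7, EF_B=12) = 12; EF_C = 12+3 = 15
ES_D = max(EF_A=7, EF_B=12) = 12; EF_D = 12+10 = 22
ES_E = max(EF_B=12, EF_C=15) = 15; EF_E = 15+4 = 19
ES_F = max(EF_A=7, EF_C=15, EF_D=22, EF_E=19) = 22; EF_F = 22+15 = 37
Expected project duration μ = 37 days. Critical path: B → D → F.

Backward pass:
LF_F = 37; LS_F = 37−15 = 22
LF_E = LS_F = 22; LS_E = 22−4 = 18
LF_D = LS_F = 22; LS_D = 22−10 = 12
LF_C = min(LS_E=18, LS_F=22) = 18; LS_C = 18−3 = 15
LF_B = min(LS_C=15, LS_D=12, LS_E=18) = 12; LS_B = 12−12 = 0
LF_A = min(LS_C=15, LS_D=12, LS_F=22) = 12; LS_A = 12−7 = 5
Slack_A = LS_A − ES_A = 5 − 0 = 5

5 days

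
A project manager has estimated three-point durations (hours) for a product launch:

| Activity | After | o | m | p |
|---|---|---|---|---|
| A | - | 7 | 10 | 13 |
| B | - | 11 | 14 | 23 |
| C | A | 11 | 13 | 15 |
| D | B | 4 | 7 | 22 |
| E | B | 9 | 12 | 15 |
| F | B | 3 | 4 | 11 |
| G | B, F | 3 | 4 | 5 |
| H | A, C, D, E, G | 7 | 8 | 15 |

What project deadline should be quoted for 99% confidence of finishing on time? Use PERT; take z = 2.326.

te_A = (7 + 4·10 + 13)/6 = 60/6 = 10; σ²_A = ((13−7)/6)² = 1.000
te_B = (11 + 4·14 + 23)/6 = 90/6 = 15; σ²_B = ((23−11)/6)² = 4.000
te_C = (11 + 4·13 + 15)/6 = 78/6 = 13; σ²_C = ((15−11)/6)² = 0.444
te_D = (4 + 4·7 + 22)/6 = 54/6 = 9; σ²_D = ((22−4)/6)² = 9.000
te_E = (9 + 4·12 + 15)/6 = 72/6 = 12; σ²_E = ((15−9)/6)² = 1.000
te_F = (3 + 4·4 + 11)/6 = 30/6 = 5; σ²_F = ((11−3)/6)² = 1.778
te_G = (3 + 4·4 + 5)/6 = 24/6 = 4; σ²_G = ((5−3)/6)² = 0.111
te_H = (7 + 4·8 + 15)/6 = 54/6 = 9; σ²_H = ((15−7)/6)² = 1.778

Forward pass:
ES_A = 0; EF_A = 10
ES_B = 0; EF_B = 15
ES_C = 10; EF_C = 10+13 = 23
ES_D = 15; EF_D = 15+9 = 24
ES_E = 15; EF_E = 15+12 = 27
ES_F = 15; EF_F = 15+5 = 20
ES_G = max(EF_B=15, EF_F=20) = 20; EF_G = 20+4 = 24
ES_H = max(EF_A=10, EF_C=23, EF_D=24, EF_E=27, EF_G=24) = 27; EF_H = 27+9 = 36
Expected project duration μ = 36 hours. Critical path: B → E → H.

Variance along critical path = 4.000 + 1.000 + 1.778 = 6.778; σ = 2.603 hours.
D = μ + z·σ = 36 + 2.326·2.603 = 42.1 hours

42.1 hours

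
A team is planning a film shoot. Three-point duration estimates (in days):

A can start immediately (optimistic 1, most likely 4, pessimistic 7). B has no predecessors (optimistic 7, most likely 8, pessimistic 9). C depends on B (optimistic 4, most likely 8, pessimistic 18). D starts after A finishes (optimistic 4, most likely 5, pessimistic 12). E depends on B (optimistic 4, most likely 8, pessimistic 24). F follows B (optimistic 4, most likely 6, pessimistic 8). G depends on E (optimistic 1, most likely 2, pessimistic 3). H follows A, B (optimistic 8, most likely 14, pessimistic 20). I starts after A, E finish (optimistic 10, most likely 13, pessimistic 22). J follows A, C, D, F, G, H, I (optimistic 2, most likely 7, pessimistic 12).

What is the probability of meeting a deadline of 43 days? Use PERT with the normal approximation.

te_A = (1 + 4·4 + 7)/6 = 24/6 = 4; σ²_A = ((7−1)/6)² = 1.000
te_B = (7 + 4·8 + 9)/6 = 48/6 = 8; σ²_B = ((9−7)/6)² = 0.111
te_C = (4 + 4·8 + 18)/6 = 54/6 = 9; σ²_C = ((18−4)/6)² = 5.444
te_D = (4 + 4·5 + 12)/6 = 36/6 = 6; σ²_D = ((12−4)/6)² = 1.778
te_E = (4 + 4·8 + 24)/6 = 60/6 = 10; σ²_E = ((24−4)/6)² = 11.111
te_F = (4 + 4·6 + 8)/6 = 36/6 = 6; σ²_F = ((8−4)/6)² = 0.444
te_G = (1 + 4·2 + 3)/6 = 12/6 = 2; σ²_G = ((3−1)/6)² = 0.111
te_H = (8 + 4·14 + 20)/6 = 84/6 = 14; σ²_H = ((20−8)/6)² = 4.000
te_I = (10 + 4·13 + 22)/6 = 84/6 = 14; σ²_I = ((22−10)/6)² = 4.000
te_J = (2 + 4·7 + 12)/6 = 42/6 = 7; σ²_J = ((12−2)/6)² = 2.778

Forward pass:
ES_A = 0; EF_A = 4
ES_B = 0; EF_B = 8
ES_C = 8; EF_C = 8+9 = 17
ES_D = 4; EF_D = 4+6 = 10
ES_E = 8; EF_E = 8+10 = 18
ES_F = 8; EF_F = 8+6 = 14
ES_G = 18; EF_G = 18+2 = 20
ES_H = max(EF_A=4, EF_B=8) = 8; EF_H = 8+14 = 22
ES_I = max(EF_A=4, EF_E=18) = 18; EF_I = 18+14 = 32
ES_J = max(EF_A=4, EF_C=17, EF_D=10, EF_F=14, EF_G=20, EF_H=22, EF_I=32) = 32; EF_J = 32+7 = 39
Expected project duration μ = 39 days. Critical path: B → E → I → J.

Variance along critical path = 0.111 + 11.111 + 4.000 + 2.778 = 18.000; σ = √18.000 = 4.243 days.
Z = (43 − 39) / 4.243 = 0.943
P(T ≤ 43) = Φ(0.943) ≈ 0.827

0.827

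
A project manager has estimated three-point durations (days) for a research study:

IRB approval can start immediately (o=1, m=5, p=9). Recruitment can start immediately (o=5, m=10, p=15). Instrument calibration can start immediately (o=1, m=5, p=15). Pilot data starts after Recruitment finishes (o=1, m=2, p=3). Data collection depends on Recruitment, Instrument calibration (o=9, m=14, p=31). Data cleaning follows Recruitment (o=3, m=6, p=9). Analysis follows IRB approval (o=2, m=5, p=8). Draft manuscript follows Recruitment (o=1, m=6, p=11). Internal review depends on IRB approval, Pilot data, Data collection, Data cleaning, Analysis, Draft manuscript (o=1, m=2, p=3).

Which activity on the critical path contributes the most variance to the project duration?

Data collection

te_IRB approval = (1 + 4·5 + 9)/6 = 30/6 = 5; σ²_IRB approval = ((9−1)/6)² = 1.778
te_Recruitment = (5 + 4·10 + 15)/6 = 60/6 = 10; σ²_Recruitment = ((15−5)/6)² = 2.778
te_Instrument calibration = (1 + 4·5 + 15)/6 = 36/6 = 6; σ²_Instrument calibration = ((15−1)/6)² = 5.444
te_Pilot data = (1 + 4·2 + 3)/6 = 12/6 = 2; σ²_Pilot data = ((3−1)/6)² = 0.111
te_Data collection = (9 + 4·14 + 31)/6 = 96/6 = 16; σ²_Data collection = ((31−9)/6)² = 13.444
te_Data cleaning = (3 + 4·6 + 9)/6 = 36/6 = 6; σ²_Data cleaning = ((9−3)/6)² = 1.000
te_Analysis = (2 + 4·5 + 8)/6 = 30/6 = 5; σ²_Analysis = ((8−2)/6)² = 1.000
te_Draft manuscript = (1 + 4·6 + 11)/6 = 36/6 = 6; σ²_Draft manuscript = ((11−1)/6)² = 2.778
te_Internal review = (1 + 4·2 + 3)/6 = 12/6 = 2; σ²_Internal review = ((3−1)/6)² = 0.111

Forward pass:
ES_IRB approval = 0; EF_IRB approval = 5
ES_Recruitment = 0; EF_Recruitment = 10
ES_Instrument calibration = 0; EF_Instrument calibration = 6
ES_Pilot data = 10; EF_Pilot data = 10+2 = 12
ES_Data collection = max(EF_Recruitment=10, EF_Instrument calibration=6) = 10; EF_Data collection = 10+16 = 26
ES_Data cleaning = 10; EF_Data cleaning = 10+6 = 16
ES_Analysis = 5; EF_Analysis = 5+5 = 10
ES_Draft manuscript = 10; EF_Draft manuscript = 10+6 = 16
ES_Internal review = max(EF_IRB approval=5, EF_Pilot data=12, EF_Data collection=26, EF_Data cleaning=16, EF_Analysis=10, EF_Draft manuscript=16) = 26; EF_Internal review = 26+2 = 28
Expected project duration μ = 28 days. Critical path: Recruitment → Data collection → Internal review.

Variances on critical path: σ²_Recruitment=2.778, σ²_Data collection=13.444, σ²_Internal review=0.111.
Largest is σ²_Data collection = 13.444.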